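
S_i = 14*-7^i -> [14, -98, 686, -4802, 33614]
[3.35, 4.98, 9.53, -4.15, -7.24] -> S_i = Random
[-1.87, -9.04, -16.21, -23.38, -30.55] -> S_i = -1.87 + -7.17*i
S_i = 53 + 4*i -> [53, 57, 61, 65, 69]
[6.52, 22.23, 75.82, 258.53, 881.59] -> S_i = 6.52*3.41^i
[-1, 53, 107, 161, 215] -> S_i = -1 + 54*i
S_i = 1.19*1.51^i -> [1.19, 1.8, 2.71, 4.1, 6.19]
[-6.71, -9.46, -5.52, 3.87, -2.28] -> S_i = Random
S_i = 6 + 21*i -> [6, 27, 48, 69, 90]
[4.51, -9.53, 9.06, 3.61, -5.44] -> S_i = Random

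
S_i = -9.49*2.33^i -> [-9.49, -22.11, -51.52, -120.04, -279.7]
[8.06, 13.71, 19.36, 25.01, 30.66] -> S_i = 8.06 + 5.65*i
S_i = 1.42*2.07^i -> [1.42, 2.94, 6.08, 12.6, 26.07]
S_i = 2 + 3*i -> [2, 5, 8, 11, 14]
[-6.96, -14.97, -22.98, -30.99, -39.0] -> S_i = -6.96 + -8.01*i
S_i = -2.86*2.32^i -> [-2.86, -6.64, -15.39, -35.71, -82.85]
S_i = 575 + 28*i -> [575, 603, 631, 659, 687]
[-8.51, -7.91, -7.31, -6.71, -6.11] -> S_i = -8.51 + 0.60*i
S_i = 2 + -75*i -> [2, -73, -148, -223, -298]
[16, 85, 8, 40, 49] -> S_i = Random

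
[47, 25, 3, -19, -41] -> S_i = 47 + -22*i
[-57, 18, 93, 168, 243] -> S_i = -57 + 75*i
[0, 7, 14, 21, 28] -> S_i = 0 + 7*i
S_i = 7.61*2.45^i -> [7.61, 18.64, 45.68, 111.91, 274.19]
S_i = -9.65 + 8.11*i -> [-9.65, -1.54, 6.57, 14.68, 22.79]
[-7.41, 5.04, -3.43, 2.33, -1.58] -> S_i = -7.41*(-0.68)^i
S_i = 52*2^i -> [52, 104, 208, 416, 832]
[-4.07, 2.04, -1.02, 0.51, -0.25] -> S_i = -4.07*(-0.50)^i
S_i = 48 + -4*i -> [48, 44, 40, 36, 32]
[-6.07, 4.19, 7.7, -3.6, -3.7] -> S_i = Random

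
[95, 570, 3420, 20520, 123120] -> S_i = 95*6^i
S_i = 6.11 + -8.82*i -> [6.11, -2.71, -11.53, -20.35, -29.17]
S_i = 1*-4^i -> [1, -4, 16, -64, 256]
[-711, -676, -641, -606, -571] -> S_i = -711 + 35*i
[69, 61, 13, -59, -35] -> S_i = Random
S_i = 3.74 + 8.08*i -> [3.74, 11.82, 19.9, 27.98, 36.06]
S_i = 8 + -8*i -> [8, 0, -8, -16, -24]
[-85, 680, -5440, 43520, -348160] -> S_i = -85*-8^i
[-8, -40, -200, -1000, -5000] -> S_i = -8*5^i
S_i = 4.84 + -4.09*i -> [4.84, 0.75, -3.34, -7.43, -11.52]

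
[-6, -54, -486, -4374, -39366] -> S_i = -6*9^i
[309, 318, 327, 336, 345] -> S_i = 309 + 9*i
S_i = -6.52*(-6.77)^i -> [-6.52, 44.14, -298.83, 2023.08, -13696.27]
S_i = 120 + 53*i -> [120, 173, 226, 279, 332]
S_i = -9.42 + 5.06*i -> [-9.42, -4.36, 0.7, 5.76, 10.82]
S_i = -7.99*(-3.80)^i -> [-7.99, 30.36, -115.38, 438.43, -1666.02]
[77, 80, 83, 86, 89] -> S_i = 77 + 3*i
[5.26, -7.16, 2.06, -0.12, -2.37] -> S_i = Random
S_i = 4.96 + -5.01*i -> [4.96, -0.05, -5.06, -10.07, -15.08]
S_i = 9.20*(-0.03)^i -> [9.2, -0.28, 0.01, -0.0, 0.0]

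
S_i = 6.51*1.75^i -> [6.51, 11.39, 19.94, 34.89, 61.06]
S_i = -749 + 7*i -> [-749, -742, -735, -728, -721]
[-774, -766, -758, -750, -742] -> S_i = -774 + 8*i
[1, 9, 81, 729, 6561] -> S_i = 1*9^i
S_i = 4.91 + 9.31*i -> [4.91, 14.22, 23.53, 32.84, 42.15]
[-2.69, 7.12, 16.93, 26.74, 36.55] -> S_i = -2.69 + 9.81*i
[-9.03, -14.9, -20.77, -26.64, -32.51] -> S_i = -9.03 + -5.87*i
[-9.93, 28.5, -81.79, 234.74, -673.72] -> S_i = -9.93*(-2.87)^i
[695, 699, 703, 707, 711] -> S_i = 695 + 4*i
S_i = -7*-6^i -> [-7, 42, -252, 1512, -9072]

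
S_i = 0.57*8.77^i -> [0.57, 5.0, 43.84, 384.48, 3371.89]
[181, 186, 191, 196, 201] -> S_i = 181 + 5*i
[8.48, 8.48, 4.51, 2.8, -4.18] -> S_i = Random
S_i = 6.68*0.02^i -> [6.68, 0.13, 0.0, 0.0, 0.0]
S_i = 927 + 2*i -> [927, 929, 931, 933, 935]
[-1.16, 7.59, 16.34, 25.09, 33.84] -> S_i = -1.16 + 8.75*i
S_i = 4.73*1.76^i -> [4.73, 8.32, 14.65, 25.79, 45.38]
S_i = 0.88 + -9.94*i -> [0.88, -9.06, -19.0, -28.94, -38.88]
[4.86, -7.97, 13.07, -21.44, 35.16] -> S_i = 4.86*(-1.64)^i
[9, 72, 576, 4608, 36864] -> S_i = 9*8^i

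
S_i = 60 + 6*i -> [60, 66, 72, 78, 84]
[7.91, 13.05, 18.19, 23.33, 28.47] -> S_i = 7.91 + 5.14*i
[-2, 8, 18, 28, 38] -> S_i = -2 + 10*i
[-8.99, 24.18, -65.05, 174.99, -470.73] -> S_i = -8.99*(-2.69)^i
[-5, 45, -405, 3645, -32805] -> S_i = -5*-9^i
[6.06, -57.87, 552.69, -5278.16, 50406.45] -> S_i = 6.06*(-9.55)^i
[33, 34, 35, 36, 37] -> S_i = 33 + 1*i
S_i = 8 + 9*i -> [8, 17, 26, 35, 44]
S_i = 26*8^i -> [26, 208, 1664, 13312, 106496]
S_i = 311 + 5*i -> [311, 316, 321, 326, 331]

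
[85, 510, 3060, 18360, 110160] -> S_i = 85*6^i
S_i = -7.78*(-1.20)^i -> [-7.78, 9.34, -11.2, 13.44, -16.13]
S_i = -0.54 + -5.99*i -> [-0.54, -6.53, -12.52, -18.51, -24.5]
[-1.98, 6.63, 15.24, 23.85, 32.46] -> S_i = -1.98 + 8.61*i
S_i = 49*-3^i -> [49, -147, 441, -1323, 3969]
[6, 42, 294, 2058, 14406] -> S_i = 6*7^i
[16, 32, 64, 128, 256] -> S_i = 16*2^i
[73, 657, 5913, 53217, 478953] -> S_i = 73*9^i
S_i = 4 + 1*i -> [4, 5, 6, 7, 8]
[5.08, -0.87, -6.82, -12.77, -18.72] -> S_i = 5.08 + -5.95*i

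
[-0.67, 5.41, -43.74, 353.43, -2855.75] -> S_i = -0.67*(-8.08)^i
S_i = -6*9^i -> [-6, -54, -486, -4374, -39366]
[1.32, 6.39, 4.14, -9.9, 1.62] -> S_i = Random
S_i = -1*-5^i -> [-1, 5, -25, 125, -625]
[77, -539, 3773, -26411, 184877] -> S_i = 77*-7^i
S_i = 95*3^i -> [95, 285, 855, 2565, 7695]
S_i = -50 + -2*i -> [-50, -52, -54, -56, -58]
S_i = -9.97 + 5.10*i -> [-9.97, -4.87, 0.23, 5.33, 10.43]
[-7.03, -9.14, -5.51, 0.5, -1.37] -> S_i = Random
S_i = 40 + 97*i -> [40, 137, 234, 331, 428]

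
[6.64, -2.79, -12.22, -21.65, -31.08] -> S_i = 6.64 + -9.43*i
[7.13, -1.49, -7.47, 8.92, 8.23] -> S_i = Random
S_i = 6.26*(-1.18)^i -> [6.26, -7.39, 8.72, -10.29, 12.14]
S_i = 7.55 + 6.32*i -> [7.55, 13.87, 20.19, 26.51, 32.83]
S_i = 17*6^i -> [17, 102, 612, 3672, 22032]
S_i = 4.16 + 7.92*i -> [4.16, 12.08, 20.0, 27.92, 35.84]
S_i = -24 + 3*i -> [-24, -21, -18, -15, -12]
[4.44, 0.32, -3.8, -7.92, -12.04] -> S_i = 4.44 + -4.12*i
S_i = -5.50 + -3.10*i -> [-5.5, -8.6, -11.7, -14.8, -17.9]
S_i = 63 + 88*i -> [63, 151, 239, 327, 415]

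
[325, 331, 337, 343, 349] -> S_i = 325 + 6*i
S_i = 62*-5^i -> [62, -310, 1550, -7750, 38750]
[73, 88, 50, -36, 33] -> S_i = Random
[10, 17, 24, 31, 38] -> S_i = 10 + 7*i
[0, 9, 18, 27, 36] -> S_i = 0 + 9*i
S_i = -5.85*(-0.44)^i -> [-5.85, 2.57, -1.13, 0.5, -0.22]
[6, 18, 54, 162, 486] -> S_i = 6*3^i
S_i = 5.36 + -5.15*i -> [5.36, 0.21, -4.94, -10.09, -15.24]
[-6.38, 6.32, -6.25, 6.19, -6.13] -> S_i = -6.38*(-0.99)^i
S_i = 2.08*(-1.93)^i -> [2.08, -4.01, 7.75, -14.95, 28.86]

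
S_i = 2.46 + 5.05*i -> [2.46, 7.51, 12.56, 17.61, 22.66]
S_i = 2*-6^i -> [2, -12, 72, -432, 2592]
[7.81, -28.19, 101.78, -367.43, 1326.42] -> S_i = 7.81*(-3.61)^i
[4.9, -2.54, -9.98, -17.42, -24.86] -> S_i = 4.90 + -7.44*i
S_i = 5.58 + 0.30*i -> [5.58, 5.88, 6.18, 6.48, 6.78]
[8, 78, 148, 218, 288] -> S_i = 8 + 70*i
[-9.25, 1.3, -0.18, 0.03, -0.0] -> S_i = -9.25*(-0.14)^i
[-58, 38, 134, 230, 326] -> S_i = -58 + 96*i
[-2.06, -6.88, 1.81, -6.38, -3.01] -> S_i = Random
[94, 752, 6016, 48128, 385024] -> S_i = 94*8^i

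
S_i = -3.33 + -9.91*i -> [-3.33, -13.24, -23.15, -33.06, -42.97]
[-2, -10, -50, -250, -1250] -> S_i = -2*5^i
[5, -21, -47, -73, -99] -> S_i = 5 + -26*i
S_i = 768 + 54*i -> [768, 822, 876, 930, 984]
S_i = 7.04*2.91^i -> [7.04, 20.49, 59.62, 173.48, 504.83]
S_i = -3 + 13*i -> [-3, 10, 23, 36, 49]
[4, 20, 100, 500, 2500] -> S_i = 4*5^i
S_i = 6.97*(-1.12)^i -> [6.97, -7.81, 8.74, -9.79, 10.97]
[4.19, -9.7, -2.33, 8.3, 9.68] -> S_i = Random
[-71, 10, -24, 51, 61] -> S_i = Random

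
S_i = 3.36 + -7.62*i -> [3.36, -4.26, -11.88, -19.5, -27.12]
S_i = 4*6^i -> [4, 24, 144, 864, 5184]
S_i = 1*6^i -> [1, 6, 36, 216, 1296]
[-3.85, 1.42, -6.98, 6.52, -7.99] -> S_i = Random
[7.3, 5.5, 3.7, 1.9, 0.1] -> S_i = 7.30 + -1.80*i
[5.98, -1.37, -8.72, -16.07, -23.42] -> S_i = 5.98 + -7.35*i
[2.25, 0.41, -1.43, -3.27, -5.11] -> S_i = 2.25 + -1.84*i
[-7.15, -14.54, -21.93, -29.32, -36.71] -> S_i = -7.15 + -7.39*i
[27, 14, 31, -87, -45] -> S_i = Random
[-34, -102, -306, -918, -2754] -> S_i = -34*3^i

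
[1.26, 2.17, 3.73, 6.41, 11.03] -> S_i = 1.26*1.72^i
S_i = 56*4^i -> [56, 224, 896, 3584, 14336]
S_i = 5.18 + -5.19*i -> [5.18, -0.01, -5.2, -10.39, -15.58]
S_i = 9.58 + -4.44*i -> [9.58, 5.14, 0.7, -3.74, -8.18]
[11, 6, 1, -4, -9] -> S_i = 11 + -5*i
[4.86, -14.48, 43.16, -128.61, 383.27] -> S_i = 4.86*(-2.98)^i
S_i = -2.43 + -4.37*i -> [-2.43, -6.8, -11.17, -15.54, -19.91]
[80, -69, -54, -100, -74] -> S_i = Random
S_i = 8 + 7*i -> [8, 15, 22, 29, 36]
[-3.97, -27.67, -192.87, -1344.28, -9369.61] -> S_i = -3.97*6.97^i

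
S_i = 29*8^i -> [29, 232, 1856, 14848, 118784]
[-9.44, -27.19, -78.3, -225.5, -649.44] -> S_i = -9.44*2.88^i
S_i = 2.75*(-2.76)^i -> [2.75, -7.59, 20.95, -57.82, 159.58]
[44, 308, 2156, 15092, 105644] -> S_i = 44*7^i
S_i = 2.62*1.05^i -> [2.62, 2.75, 2.89, 3.03, 3.18]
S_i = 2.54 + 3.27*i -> [2.54, 5.81, 9.08, 12.35, 15.62]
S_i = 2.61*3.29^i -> [2.61, 8.59, 28.25, 92.95, 305.79]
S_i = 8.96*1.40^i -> [8.96, 12.54, 17.56, 24.59, 34.42]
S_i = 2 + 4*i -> [2, 6, 10, 14, 18]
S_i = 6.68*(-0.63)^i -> [6.68, -4.21, 2.65, -1.67, 1.05]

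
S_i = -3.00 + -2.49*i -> [-3.0, -5.49, -7.98, -10.47, -12.96]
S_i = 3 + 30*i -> [3, 33, 63, 93, 123]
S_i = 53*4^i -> [53, 212, 848, 3392, 13568]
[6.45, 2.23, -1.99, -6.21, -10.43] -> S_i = 6.45 + -4.22*i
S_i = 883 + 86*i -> [883, 969, 1055, 1141, 1227]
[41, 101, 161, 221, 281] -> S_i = 41 + 60*i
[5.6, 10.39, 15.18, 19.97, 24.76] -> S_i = 5.60 + 4.79*i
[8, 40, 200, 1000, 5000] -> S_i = 8*5^i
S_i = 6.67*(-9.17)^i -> [6.67, -61.16, 560.87, -5143.21, 47163.19]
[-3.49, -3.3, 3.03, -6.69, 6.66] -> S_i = Random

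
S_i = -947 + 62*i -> [-947, -885, -823, -761, -699]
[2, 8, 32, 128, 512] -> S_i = 2*4^i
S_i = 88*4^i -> [88, 352, 1408, 5632, 22528]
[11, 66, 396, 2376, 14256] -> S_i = 11*6^i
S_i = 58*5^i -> [58, 290, 1450, 7250, 36250]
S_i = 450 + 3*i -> [450, 453, 456, 459, 462]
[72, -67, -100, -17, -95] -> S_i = Random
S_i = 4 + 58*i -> [4, 62, 120, 178, 236]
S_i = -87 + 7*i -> [-87, -80, -73, -66, -59]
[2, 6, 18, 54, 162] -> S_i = 2*3^i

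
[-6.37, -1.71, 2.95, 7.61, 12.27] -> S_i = -6.37 + 4.66*i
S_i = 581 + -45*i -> [581, 536, 491, 446, 401]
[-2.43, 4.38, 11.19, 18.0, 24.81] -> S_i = -2.43 + 6.81*i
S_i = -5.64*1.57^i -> [-5.64, -8.85, -13.9, -21.83, -34.27]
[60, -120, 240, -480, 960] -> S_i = 60*-2^i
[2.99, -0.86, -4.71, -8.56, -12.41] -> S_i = 2.99 + -3.85*i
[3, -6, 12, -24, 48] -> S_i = 3*-2^i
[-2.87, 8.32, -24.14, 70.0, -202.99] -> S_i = -2.87*(-2.90)^i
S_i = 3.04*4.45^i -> [3.04, 13.53, 60.2, 267.89, 1192.1]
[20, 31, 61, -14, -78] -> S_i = Random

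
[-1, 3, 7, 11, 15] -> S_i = -1 + 4*i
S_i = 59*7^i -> [59, 413, 2891, 20237, 141659]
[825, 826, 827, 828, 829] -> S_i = 825 + 1*i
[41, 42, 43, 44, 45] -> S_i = 41 + 1*i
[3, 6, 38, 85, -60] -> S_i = Random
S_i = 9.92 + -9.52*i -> [9.92, 0.4, -9.12, -18.64, -28.16]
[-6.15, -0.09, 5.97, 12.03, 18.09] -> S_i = -6.15 + 6.06*i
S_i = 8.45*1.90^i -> [8.45, 16.05, 30.5, 57.96, 110.12]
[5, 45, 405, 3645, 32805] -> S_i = 5*9^i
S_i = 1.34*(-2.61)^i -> [1.34, -3.5, 9.13, -23.82, 62.18]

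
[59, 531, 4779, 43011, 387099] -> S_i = 59*9^i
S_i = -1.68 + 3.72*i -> [-1.68, 2.04, 5.76, 9.48, 13.2]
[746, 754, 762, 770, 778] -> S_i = 746 + 8*i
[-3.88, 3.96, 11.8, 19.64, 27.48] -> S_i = -3.88 + 7.84*i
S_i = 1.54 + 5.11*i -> [1.54, 6.65, 11.76, 16.87, 21.98]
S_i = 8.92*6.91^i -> [8.92, 61.64, 425.91, 2943.06, 20336.54]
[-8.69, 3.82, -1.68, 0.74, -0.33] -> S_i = -8.69*(-0.44)^i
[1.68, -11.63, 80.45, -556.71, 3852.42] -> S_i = 1.68*(-6.92)^i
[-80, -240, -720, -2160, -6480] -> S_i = -80*3^i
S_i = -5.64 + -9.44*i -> [-5.64, -15.08, -24.52, -33.96, -43.4]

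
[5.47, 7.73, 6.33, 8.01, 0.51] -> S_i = Random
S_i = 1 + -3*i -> [1, -2, -5, -8, -11]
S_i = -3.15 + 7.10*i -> [-3.15, 3.95, 11.05, 18.15, 25.25]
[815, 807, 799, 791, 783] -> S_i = 815 + -8*i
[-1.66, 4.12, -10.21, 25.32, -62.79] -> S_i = -1.66*(-2.48)^i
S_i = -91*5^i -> [-91, -455, -2275, -11375, -56875]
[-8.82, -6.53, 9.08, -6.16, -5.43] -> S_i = Random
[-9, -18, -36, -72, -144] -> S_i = -9*2^i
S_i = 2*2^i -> [2, 4, 8, 16, 32]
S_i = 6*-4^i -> [6, -24, 96, -384, 1536]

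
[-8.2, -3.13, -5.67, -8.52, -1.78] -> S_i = Random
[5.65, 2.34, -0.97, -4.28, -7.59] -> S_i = 5.65 + -3.31*i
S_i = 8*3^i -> [8, 24, 72, 216, 648]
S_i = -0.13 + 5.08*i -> [-0.13, 4.95, 10.03, 15.11, 20.19]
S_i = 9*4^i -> [9, 36, 144, 576, 2304]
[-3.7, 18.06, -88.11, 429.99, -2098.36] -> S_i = -3.70*(-4.88)^i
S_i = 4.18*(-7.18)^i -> [4.18, -30.01, 215.49, -1547.21, 11108.98]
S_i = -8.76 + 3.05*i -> [-8.76, -5.71, -2.66, 0.39, 3.44]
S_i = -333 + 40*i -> [-333, -293, -253, -213, -173]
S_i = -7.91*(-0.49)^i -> [-7.91, 3.88, -1.9, 0.93, -0.46]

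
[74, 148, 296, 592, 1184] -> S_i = 74*2^i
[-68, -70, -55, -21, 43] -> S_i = Random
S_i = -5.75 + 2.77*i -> [-5.75, -2.98, -0.21, 2.56, 5.33]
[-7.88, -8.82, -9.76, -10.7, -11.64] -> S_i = -7.88 + -0.94*i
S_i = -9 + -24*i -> [-9, -33, -57, -81, -105]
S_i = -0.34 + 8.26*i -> [-0.34, 7.92, 16.18, 24.44, 32.7]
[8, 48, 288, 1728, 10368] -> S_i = 8*6^i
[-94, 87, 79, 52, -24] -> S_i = Random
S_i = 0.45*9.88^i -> [0.45, 4.45, 43.93, 433.99, 4287.86]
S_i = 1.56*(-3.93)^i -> [1.56, -6.13, 24.09, -94.69, 372.13]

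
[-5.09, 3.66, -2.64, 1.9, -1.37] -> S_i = -5.09*(-0.72)^i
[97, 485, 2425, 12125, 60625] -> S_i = 97*5^i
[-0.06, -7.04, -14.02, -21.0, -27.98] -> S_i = -0.06 + -6.98*i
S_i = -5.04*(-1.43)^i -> [-5.04, 7.21, -10.31, 14.74, -21.08]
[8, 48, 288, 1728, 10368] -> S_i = 8*6^i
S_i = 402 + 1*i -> [402, 403, 404, 405, 406]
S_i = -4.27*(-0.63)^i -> [-4.27, 2.69, -1.69, 1.07, -0.67]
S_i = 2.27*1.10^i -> [2.27, 2.5, 2.75, 3.02, 3.32]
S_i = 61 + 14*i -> [61, 75, 89, 103, 117]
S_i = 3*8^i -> [3, 24, 192, 1536, 12288]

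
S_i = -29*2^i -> [-29, -58, -116, -232, -464]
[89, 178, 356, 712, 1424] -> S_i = 89*2^i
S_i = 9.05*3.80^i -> [9.05, 34.39, 130.68, 496.59, 1887.05]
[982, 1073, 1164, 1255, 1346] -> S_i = 982 + 91*i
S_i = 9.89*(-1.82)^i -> [9.89, -18.0, 32.76, -59.62, 108.51]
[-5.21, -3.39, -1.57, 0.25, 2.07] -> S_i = -5.21 + 1.82*i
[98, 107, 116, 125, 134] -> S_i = 98 + 9*i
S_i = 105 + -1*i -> [105, 104, 103, 102, 101]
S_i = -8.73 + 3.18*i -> [-8.73, -5.55, -2.37, 0.81, 3.99]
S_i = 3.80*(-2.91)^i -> [3.8, -11.06, 32.18, -93.64, 272.49]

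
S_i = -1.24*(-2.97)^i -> [-1.24, 3.68, -10.94, 32.49, -96.48]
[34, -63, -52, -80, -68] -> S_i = Random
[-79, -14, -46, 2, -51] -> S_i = Random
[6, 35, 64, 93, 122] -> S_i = 6 + 29*i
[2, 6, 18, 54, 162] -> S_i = 2*3^i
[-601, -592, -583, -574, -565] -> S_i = -601 + 9*i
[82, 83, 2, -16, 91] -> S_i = Random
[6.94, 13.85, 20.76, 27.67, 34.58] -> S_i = 6.94 + 6.91*i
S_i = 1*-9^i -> [1, -9, 81, -729, 6561]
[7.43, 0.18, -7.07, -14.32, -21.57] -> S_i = 7.43 + -7.25*i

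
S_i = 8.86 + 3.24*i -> [8.86, 12.1, 15.34, 18.58, 21.82]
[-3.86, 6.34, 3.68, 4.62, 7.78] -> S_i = Random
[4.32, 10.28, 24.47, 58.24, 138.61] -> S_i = 4.32*2.38^i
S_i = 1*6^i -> [1, 6, 36, 216, 1296]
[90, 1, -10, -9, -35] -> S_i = Random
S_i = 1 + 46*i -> [1, 47, 93, 139, 185]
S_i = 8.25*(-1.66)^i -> [8.25, -13.69, 22.73, -37.74, 62.64]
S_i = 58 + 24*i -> [58, 82, 106, 130, 154]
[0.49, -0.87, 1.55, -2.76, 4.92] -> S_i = 0.49*(-1.78)^i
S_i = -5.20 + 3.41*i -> [-5.2, -1.79, 1.62, 5.03, 8.44]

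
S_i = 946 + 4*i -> [946, 950, 954, 958, 962]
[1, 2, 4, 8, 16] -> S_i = 1*2^i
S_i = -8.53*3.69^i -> [-8.53, -31.48, -116.15, -428.58, -1581.45]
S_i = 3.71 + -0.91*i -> [3.71, 2.8, 1.89, 0.98, 0.07]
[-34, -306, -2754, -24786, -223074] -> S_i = -34*9^i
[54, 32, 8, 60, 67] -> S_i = Random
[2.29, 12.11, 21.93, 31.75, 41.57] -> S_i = 2.29 + 9.82*i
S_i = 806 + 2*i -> [806, 808, 810, 812, 814]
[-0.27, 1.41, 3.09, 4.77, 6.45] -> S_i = -0.27 + 1.68*i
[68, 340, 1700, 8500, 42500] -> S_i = 68*5^i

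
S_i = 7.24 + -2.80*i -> [7.24, 4.44, 1.64, -1.16, -3.96]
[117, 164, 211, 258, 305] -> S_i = 117 + 47*i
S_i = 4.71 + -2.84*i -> [4.71, 1.87, -0.97, -3.81, -6.65]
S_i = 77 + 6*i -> [77, 83, 89, 95, 101]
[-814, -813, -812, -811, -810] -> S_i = -814 + 1*i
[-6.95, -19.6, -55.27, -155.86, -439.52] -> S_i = -6.95*2.82^i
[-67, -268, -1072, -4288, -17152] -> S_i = -67*4^i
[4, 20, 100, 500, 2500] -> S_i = 4*5^i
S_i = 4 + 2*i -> [4, 6, 8, 10, 12]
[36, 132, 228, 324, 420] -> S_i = 36 + 96*i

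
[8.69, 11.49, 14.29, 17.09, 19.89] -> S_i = 8.69 + 2.80*i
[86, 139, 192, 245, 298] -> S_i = 86 + 53*i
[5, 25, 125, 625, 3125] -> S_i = 5*5^i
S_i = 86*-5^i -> [86, -430, 2150, -10750, 53750]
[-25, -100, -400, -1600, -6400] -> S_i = -25*4^i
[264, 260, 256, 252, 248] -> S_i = 264 + -4*i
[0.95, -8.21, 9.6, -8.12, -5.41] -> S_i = Random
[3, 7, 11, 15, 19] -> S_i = 3 + 4*i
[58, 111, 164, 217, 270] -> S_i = 58 + 53*i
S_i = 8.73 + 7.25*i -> [8.73, 15.98, 23.23, 30.48, 37.73]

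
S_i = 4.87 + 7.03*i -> [4.87, 11.9, 18.93, 25.96, 32.99]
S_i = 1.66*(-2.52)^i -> [1.66, -4.18, 10.54, -26.56, 66.94]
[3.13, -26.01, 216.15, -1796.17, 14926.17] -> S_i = 3.13*(-8.31)^i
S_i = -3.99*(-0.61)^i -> [-3.99, 2.43, -1.48, 0.91, -0.55]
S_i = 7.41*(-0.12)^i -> [7.41, -0.89, 0.11, -0.01, 0.0]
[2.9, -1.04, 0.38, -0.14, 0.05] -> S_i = 2.90*(-0.36)^i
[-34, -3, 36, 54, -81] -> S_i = Random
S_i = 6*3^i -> [6, 18, 54, 162, 486]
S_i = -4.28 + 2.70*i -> [-4.28, -1.58, 1.12, 3.82, 6.52]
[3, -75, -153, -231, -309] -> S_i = 3 + -78*i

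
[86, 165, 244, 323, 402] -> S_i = 86 + 79*i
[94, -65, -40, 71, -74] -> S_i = Random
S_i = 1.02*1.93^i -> [1.02, 1.97, 3.8, 7.33, 14.15]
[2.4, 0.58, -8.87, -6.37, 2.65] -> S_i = Random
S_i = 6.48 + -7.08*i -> [6.48, -0.6, -7.68, -14.76, -21.84]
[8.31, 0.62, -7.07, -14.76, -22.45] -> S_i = 8.31 + -7.69*i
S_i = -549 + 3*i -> [-549, -546, -543, -540, -537]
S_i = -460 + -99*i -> [-460, -559, -658, -757, -856]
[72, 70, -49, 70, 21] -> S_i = Random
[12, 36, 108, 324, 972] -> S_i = 12*3^i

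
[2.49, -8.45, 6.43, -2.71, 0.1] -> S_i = Random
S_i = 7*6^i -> [7, 42, 252, 1512, 9072]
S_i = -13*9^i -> [-13, -117, -1053, -9477, -85293]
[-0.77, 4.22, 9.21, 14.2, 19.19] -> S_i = -0.77 + 4.99*i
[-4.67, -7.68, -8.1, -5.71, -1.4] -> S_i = Random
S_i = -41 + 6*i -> [-41, -35, -29, -23, -17]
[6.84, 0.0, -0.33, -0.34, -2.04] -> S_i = Random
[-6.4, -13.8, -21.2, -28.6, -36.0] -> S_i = -6.40 + -7.40*i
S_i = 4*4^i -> [4, 16, 64, 256, 1024]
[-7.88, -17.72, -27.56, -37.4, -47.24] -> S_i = -7.88 + -9.84*i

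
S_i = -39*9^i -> [-39, -351, -3159, -28431, -255879]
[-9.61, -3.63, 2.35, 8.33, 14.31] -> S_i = -9.61 + 5.98*i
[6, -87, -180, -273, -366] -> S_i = 6 + -93*i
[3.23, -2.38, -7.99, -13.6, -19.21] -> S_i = 3.23 + -5.61*i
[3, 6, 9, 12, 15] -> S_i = 3 + 3*i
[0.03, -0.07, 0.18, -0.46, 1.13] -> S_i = 0.03*(-2.48)^i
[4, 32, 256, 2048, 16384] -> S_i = 4*8^i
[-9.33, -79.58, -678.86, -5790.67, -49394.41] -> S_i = -9.33*8.53^i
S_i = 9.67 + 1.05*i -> [9.67, 10.72, 11.77, 12.82, 13.87]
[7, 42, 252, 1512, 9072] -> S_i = 7*6^i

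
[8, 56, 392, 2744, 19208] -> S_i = 8*7^i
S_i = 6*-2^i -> [6, -12, 24, -48, 96]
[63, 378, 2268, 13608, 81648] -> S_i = 63*6^i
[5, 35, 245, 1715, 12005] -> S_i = 5*7^i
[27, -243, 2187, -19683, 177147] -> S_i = 27*-9^i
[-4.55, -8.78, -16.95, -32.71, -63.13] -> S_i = -4.55*1.93^i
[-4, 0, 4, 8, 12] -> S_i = -4 + 4*i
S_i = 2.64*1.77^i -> [2.64, 4.67, 8.27, 14.64, 25.91]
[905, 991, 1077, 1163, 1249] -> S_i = 905 + 86*i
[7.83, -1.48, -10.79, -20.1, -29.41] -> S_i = 7.83 + -9.31*i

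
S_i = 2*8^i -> [2, 16, 128, 1024, 8192]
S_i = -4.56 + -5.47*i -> [-4.56, -10.03, -15.5, -20.97, -26.44]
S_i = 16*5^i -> [16, 80, 400, 2000, 10000]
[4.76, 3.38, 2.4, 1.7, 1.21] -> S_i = 4.76*0.71^i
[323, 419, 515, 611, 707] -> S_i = 323 + 96*i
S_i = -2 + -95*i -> [-2, -97, -192, -287, -382]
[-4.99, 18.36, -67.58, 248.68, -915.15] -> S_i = -4.99*(-3.68)^i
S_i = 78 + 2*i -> [78, 80, 82, 84, 86]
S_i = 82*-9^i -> [82, -738, 6642, -59778, 538002]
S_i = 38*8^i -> [38, 304, 2432, 19456, 155648]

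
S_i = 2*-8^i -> [2, -16, 128, -1024, 8192]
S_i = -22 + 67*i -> [-22, 45, 112, 179, 246]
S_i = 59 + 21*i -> [59, 80, 101, 122, 143]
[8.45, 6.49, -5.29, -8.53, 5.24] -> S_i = Random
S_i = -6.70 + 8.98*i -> [-6.7, 2.28, 11.26, 20.24, 29.22]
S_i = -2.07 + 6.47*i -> [-2.07, 4.4, 10.87, 17.34, 23.81]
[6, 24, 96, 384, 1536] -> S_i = 6*4^i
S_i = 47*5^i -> [47, 235, 1175, 5875, 29375]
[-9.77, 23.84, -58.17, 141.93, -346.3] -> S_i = -9.77*(-2.44)^i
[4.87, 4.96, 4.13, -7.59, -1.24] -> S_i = Random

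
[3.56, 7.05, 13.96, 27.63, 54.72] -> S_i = 3.56*1.98^i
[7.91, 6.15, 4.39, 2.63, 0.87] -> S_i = 7.91 + -1.76*i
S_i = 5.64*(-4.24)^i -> [5.64, -23.91, 101.39, -429.91, 1822.81]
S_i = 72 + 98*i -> [72, 170, 268, 366, 464]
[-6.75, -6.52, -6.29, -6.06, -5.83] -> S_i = -6.75 + 0.23*i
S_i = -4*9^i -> [-4, -36, -324, -2916, -26244]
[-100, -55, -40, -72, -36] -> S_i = Random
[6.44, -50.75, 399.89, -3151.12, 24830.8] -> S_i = 6.44*(-7.88)^i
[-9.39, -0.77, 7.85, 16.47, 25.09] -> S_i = -9.39 + 8.62*i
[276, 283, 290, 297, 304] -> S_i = 276 + 7*i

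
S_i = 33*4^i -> [33, 132, 528, 2112, 8448]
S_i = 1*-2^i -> [1, -2, 4, -8, 16]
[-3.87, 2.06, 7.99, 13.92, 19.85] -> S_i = -3.87 + 5.93*i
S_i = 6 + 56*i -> [6, 62, 118, 174, 230]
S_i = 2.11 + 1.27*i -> [2.11, 3.38, 4.65, 5.92, 7.19]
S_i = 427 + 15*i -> [427, 442, 457, 472, 487]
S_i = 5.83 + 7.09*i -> [5.83, 12.92, 20.01, 27.1, 34.19]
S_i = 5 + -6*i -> [5, -1, -7, -13, -19]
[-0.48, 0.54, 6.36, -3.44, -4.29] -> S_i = Random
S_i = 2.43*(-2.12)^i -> [2.43, -5.15, 10.92, -23.15, 49.09]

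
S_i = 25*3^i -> [25, 75, 225, 675, 2025]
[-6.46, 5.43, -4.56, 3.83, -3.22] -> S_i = -6.46*(-0.84)^i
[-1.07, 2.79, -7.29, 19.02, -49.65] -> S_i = -1.07*(-2.61)^i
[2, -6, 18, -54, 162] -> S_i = 2*-3^i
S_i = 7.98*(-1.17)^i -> [7.98, -9.34, 10.92, -12.78, 14.95]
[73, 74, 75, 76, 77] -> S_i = 73 + 1*i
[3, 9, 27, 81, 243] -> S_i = 3*3^i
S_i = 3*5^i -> [3, 15, 75, 375, 1875]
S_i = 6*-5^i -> [6, -30, 150, -750, 3750]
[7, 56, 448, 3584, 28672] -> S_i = 7*8^i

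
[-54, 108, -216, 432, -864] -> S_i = -54*-2^i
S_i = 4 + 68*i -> [4, 72, 140, 208, 276]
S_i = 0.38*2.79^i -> [0.38, 1.06, 2.96, 8.25, 23.03]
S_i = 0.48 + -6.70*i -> [0.48, -6.22, -12.92, -19.62, -26.32]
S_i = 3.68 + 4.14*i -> [3.68, 7.82, 11.96, 16.1, 20.24]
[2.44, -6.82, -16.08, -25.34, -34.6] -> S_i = 2.44 + -9.26*i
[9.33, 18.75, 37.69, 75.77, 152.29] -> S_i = 9.33*2.01^i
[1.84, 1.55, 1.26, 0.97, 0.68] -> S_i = 1.84 + -0.29*i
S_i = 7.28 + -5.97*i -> [7.28, 1.31, -4.66, -10.63, -16.6]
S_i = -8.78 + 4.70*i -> [-8.78, -4.08, 0.62, 5.32, 10.02]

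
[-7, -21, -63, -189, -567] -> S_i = -7*3^i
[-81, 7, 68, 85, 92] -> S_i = Random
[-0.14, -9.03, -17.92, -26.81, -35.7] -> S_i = -0.14 + -8.89*i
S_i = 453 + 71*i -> [453, 524, 595, 666, 737]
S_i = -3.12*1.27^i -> [-3.12, -3.96, -5.03, -6.39, -8.12]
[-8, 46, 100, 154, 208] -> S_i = -8 + 54*i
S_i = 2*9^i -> [2, 18, 162, 1458, 13122]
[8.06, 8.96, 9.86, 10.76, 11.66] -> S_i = 8.06 + 0.90*i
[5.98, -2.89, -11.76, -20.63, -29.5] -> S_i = 5.98 + -8.87*i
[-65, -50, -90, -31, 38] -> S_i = Random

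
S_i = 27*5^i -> [27, 135, 675, 3375, 16875]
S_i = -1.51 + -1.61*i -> [-1.51, -3.12, -4.73, -6.34, -7.95]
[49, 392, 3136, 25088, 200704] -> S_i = 49*8^i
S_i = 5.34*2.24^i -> [5.34, 11.96, 26.79, 60.02, 134.44]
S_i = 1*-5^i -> [1, -5, 25, -125, 625]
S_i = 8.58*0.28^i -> [8.58, 2.4, 0.67, 0.19, 0.05]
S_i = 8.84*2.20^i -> [8.84, 19.45, 42.79, 94.13, 207.08]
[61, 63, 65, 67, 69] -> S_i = 61 + 2*i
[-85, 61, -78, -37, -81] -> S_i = Random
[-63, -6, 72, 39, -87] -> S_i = Random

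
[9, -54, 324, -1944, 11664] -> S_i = 9*-6^i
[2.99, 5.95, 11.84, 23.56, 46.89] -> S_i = 2.99*1.99^i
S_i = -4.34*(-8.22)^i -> [-4.34, 35.67, -293.25, 2410.49, -19814.22]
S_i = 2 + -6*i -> [2, -4, -10, -16, -22]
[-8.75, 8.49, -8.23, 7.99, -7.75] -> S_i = -8.75*(-0.97)^i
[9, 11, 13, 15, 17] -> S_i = 9 + 2*i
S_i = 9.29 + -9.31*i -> [9.29, -0.02, -9.33, -18.64, -27.95]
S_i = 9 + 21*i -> [9, 30, 51, 72, 93]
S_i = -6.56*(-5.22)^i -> [-6.56, 34.24, -178.75, 933.07, -4870.64]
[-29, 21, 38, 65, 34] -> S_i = Random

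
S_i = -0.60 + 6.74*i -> [-0.6, 6.14, 12.88, 19.62, 26.36]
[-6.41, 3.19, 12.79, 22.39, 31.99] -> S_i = -6.41 + 9.60*i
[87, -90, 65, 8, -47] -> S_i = Random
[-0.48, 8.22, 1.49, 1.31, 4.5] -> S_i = Random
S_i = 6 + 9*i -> [6, 15, 24, 33, 42]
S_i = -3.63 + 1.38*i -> [-3.63, -2.25, -0.87, 0.51, 1.89]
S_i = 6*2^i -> [6, 12, 24, 48, 96]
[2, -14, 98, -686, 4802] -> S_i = 2*-7^i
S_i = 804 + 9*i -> [804, 813, 822, 831, 840]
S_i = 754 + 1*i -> [754, 755, 756, 757, 758]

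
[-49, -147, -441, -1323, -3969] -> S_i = -49*3^i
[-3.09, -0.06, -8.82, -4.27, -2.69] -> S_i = Random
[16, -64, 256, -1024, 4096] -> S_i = 16*-4^i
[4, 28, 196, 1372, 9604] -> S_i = 4*7^i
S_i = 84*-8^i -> [84, -672, 5376, -43008, 344064]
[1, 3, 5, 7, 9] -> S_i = 1 + 2*i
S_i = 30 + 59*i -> [30, 89, 148, 207, 266]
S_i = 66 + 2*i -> [66, 68, 70, 72, 74]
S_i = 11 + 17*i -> [11, 28, 45, 62, 79]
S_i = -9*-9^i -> [-9, 81, -729, 6561, -59049]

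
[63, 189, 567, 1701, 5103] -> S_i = 63*3^i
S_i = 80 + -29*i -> [80, 51, 22, -7, -36]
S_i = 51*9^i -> [51, 459, 4131, 37179, 334611]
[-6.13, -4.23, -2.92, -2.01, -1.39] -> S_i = -6.13*0.69^i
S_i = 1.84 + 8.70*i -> [1.84, 10.54, 19.24, 27.94, 36.64]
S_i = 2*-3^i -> [2, -6, 18, -54, 162]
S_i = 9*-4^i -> [9, -36, 144, -576, 2304]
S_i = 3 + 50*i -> [3, 53, 103, 153, 203]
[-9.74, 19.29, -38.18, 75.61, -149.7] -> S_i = -9.74*(-1.98)^i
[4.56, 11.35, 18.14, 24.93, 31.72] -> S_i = 4.56 + 6.79*i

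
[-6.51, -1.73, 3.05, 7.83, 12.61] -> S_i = -6.51 + 4.78*i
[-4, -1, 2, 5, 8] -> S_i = -4 + 3*i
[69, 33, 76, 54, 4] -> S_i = Random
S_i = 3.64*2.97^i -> [3.64, 10.81, 32.11, 95.36, 283.22]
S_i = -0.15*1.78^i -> [-0.15, -0.27, -0.48, -0.85, -1.51]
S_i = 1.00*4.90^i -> [1.0, 4.9, 24.01, 117.65, 576.48]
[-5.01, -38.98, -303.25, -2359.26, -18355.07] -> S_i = -5.01*7.78^i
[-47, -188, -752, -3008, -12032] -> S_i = -47*4^i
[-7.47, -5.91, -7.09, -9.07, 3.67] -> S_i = Random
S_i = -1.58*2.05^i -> [-1.58, -3.24, -6.64, -13.61, -27.9]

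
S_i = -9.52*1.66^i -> [-9.52, -15.8, -26.23, -43.55, -72.29]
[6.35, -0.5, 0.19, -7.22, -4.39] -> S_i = Random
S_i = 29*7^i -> [29, 203, 1421, 9947, 69629]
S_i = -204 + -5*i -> [-204, -209, -214, -219, -224]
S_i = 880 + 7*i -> [880, 887, 894, 901, 908]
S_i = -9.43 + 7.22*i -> [-9.43, -2.21, 5.01, 12.23, 19.45]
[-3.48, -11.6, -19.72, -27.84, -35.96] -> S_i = -3.48 + -8.12*i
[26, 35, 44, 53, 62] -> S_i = 26 + 9*i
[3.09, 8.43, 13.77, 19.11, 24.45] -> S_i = 3.09 + 5.34*i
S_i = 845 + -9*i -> [845, 836, 827, 818, 809]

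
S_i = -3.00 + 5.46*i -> [-3.0, 2.46, 7.92, 13.38, 18.84]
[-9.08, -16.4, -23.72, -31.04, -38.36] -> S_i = -9.08 + -7.32*i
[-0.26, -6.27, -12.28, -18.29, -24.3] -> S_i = -0.26 + -6.01*i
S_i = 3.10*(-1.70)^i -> [3.1, -5.27, 8.96, -15.23, 25.89]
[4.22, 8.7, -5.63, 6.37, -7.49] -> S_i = Random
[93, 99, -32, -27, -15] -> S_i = Random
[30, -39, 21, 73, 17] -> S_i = Random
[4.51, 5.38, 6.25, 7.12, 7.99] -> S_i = 4.51 + 0.87*i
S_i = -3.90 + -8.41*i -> [-3.9, -12.31, -20.72, -29.13, -37.54]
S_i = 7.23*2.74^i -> [7.23, 19.81, 54.28, 148.73, 407.51]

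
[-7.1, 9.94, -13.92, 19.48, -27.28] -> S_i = -7.10*(-1.40)^i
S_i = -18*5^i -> [-18, -90, -450, -2250, -11250]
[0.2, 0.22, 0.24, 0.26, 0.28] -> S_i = 0.20*1.09^i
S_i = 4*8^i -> [4, 32, 256, 2048, 16384]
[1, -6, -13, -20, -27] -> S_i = 1 + -7*i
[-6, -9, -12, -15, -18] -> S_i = -6 + -3*i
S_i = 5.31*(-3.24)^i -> [5.31, -17.2, 55.74, -180.6, 585.16]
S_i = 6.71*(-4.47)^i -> [6.71, -29.99, 134.07, -599.3, 2678.88]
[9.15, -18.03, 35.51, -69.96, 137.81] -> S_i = 9.15*(-1.97)^i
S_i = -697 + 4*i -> [-697, -693, -689, -685, -681]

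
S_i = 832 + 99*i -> [832, 931, 1030, 1129, 1228]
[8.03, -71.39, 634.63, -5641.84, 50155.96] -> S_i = 8.03*(-8.89)^i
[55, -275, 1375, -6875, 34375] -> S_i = 55*-5^i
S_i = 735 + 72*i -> [735, 807, 879, 951, 1023]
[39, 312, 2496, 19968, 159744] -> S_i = 39*8^i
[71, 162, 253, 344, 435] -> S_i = 71 + 91*i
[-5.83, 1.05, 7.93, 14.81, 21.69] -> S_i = -5.83 + 6.88*i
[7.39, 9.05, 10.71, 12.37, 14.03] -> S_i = 7.39 + 1.66*i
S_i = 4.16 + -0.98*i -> [4.16, 3.18, 2.2, 1.22, 0.24]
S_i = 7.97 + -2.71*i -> [7.97, 5.26, 2.55, -0.16, -2.87]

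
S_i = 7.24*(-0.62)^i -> [7.24, -4.49, 2.78, -1.73, 1.07]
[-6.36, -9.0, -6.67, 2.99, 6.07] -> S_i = Random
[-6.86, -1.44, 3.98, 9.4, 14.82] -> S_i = -6.86 + 5.42*i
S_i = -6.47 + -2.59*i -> [-6.47, -9.06, -11.65, -14.24, -16.83]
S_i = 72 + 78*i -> [72, 150, 228, 306, 384]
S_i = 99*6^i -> [99, 594, 3564, 21384, 128304]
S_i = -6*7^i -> [-6, -42, -294, -2058, -14406]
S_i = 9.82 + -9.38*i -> [9.82, 0.44, -8.94, -18.32, -27.7]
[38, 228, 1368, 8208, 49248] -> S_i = 38*6^i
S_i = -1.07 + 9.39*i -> [-1.07, 8.32, 17.71, 27.1, 36.49]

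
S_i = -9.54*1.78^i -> [-9.54, -16.98, -30.23, -53.8, -95.77]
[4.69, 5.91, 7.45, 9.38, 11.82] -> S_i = 4.69*1.26^i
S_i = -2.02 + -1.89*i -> [-2.02, -3.91, -5.8, -7.69, -9.58]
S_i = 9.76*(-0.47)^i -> [9.76, -4.59, 2.16, -1.01, 0.48]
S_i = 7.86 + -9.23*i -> [7.86, -1.37, -10.6, -19.83, -29.06]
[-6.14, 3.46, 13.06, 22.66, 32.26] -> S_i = -6.14 + 9.60*i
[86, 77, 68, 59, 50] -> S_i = 86 + -9*i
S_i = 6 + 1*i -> [6, 7, 8, 9, 10]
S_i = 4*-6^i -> [4, -24, 144, -864, 5184]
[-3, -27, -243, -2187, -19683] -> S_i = -3*9^i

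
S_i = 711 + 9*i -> [711, 720, 729, 738, 747]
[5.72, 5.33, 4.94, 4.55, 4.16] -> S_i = 5.72 + -0.39*i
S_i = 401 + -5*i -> [401, 396, 391, 386, 381]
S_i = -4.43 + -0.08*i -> [-4.43, -4.51, -4.59, -4.67, -4.75]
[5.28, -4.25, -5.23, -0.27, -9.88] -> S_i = Random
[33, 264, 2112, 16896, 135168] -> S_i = 33*8^i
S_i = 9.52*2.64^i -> [9.52, 25.13, 66.35, 175.17, 462.44]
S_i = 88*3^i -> [88, 264, 792, 2376, 7128]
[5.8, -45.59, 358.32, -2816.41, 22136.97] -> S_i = 5.80*(-7.86)^i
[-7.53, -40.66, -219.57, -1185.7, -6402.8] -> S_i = -7.53*5.40^i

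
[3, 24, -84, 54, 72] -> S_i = Random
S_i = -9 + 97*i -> [-9, 88, 185, 282, 379]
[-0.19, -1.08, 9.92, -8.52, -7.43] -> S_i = Random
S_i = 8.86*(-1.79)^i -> [8.86, -15.86, 28.39, -50.82, 90.96]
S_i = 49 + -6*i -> [49, 43, 37, 31, 25]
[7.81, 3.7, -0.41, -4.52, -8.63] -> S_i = 7.81 + -4.11*i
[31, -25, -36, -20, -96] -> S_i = Random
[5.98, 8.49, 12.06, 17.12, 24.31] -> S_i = 5.98*1.42^i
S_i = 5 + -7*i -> [5, -2, -9, -16, -23]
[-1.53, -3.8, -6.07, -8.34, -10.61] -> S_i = -1.53 + -2.27*i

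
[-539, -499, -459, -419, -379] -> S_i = -539 + 40*i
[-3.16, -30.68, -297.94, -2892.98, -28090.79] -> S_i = -3.16*9.71^i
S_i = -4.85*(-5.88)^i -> [-4.85, 28.52, -167.69, 985.99, -5797.64]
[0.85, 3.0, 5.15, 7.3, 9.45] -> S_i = 0.85 + 2.15*i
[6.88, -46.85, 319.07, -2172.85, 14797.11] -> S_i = 6.88*(-6.81)^i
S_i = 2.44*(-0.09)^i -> [2.44, -0.22, 0.02, -0.0, 0.0]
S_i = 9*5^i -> [9, 45, 225, 1125, 5625]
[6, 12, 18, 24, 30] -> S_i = 6 + 6*i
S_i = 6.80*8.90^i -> [6.8, 60.52, 538.63, 4793.79, 42664.72]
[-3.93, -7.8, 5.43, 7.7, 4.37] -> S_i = Random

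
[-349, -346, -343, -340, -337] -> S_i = -349 + 3*i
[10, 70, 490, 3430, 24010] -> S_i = 10*7^i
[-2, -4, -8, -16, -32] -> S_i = -2*2^i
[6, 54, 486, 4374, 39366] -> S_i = 6*9^i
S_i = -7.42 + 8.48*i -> [-7.42, 1.06, 9.54, 18.02, 26.5]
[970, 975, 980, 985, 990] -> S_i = 970 + 5*i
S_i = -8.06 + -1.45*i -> [-8.06, -9.51, -10.96, -12.41, -13.86]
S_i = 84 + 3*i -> [84, 87, 90, 93, 96]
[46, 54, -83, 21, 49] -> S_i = Random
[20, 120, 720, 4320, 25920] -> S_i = 20*6^i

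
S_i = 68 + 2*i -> [68, 70, 72, 74, 76]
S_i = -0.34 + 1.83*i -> [-0.34, 1.49, 3.32, 5.15, 6.98]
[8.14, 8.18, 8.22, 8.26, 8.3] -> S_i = 8.14 + 0.04*i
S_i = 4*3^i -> [4, 12, 36, 108, 324]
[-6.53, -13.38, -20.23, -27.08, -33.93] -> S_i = -6.53 + -6.85*i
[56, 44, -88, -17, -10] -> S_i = Random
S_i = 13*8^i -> [13, 104, 832, 6656, 53248]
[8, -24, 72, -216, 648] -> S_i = 8*-3^i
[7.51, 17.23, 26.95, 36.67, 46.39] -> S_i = 7.51 + 9.72*i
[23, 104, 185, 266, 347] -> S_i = 23 + 81*i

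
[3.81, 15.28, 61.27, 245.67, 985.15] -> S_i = 3.81*4.01^i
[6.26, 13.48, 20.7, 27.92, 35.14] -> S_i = 6.26 + 7.22*i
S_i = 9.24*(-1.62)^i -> [9.24, -14.97, 24.25, -39.28, 63.64]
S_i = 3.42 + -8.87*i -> [3.42, -5.45, -14.32, -23.19, -32.06]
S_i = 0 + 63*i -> [0, 63, 126, 189, 252]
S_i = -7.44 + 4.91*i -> [-7.44, -2.53, 2.38, 7.29, 12.2]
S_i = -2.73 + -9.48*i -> [-2.73, -12.21, -21.69, -31.17, -40.65]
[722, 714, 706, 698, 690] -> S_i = 722 + -8*i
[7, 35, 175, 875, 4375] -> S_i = 7*5^i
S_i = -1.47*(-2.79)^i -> [-1.47, 4.1, -11.44, 31.92, -89.07]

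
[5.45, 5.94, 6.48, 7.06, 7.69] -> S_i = 5.45*1.09^i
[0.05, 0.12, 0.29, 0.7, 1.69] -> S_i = 0.05*2.41^i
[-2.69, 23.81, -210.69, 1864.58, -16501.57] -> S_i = -2.69*(-8.85)^i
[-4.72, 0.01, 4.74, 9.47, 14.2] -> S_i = -4.72 + 4.73*i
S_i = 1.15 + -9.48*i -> [1.15, -8.33, -17.81, -27.29, -36.77]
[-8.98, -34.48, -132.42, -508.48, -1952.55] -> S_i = -8.98*3.84^i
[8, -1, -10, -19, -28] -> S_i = 8 + -9*i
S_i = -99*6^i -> [-99, -594, -3564, -21384, -128304]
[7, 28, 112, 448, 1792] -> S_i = 7*4^i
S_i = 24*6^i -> [24, 144, 864, 5184, 31104]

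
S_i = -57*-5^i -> [-57, 285, -1425, 7125, -35625]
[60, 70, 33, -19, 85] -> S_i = Random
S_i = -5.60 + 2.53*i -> [-5.6, -3.07, -0.54, 1.99, 4.52]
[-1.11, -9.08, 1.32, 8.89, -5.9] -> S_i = Random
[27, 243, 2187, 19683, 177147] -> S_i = 27*9^i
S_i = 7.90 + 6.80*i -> [7.9, 14.7, 21.5, 28.3, 35.1]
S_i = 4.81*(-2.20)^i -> [4.81, -10.58, 23.28, -51.22, 112.68]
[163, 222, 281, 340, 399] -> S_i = 163 + 59*i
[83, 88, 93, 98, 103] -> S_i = 83 + 5*i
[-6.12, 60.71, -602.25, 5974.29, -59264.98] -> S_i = -6.12*(-9.92)^i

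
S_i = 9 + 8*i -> [9, 17, 25, 33, 41]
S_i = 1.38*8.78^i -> [1.38, 12.12, 106.38, 934.03, 8200.82]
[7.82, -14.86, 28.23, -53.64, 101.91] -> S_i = 7.82*(-1.90)^i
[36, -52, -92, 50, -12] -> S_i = Random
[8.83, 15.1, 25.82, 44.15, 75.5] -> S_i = 8.83*1.71^i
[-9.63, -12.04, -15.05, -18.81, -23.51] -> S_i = -9.63*1.25^i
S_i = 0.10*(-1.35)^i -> [0.1, -0.14, 0.18, -0.25, 0.33]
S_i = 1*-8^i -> [1, -8, 64, -512, 4096]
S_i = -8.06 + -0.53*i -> [-8.06, -8.59, -9.12, -9.65, -10.18]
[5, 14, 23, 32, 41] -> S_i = 5 + 9*i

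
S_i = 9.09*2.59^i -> [9.09, 23.54, 60.98, 157.93, 409.04]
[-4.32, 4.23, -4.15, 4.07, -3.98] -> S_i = -4.32*(-0.98)^i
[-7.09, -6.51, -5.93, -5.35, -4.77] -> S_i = -7.09 + 0.58*i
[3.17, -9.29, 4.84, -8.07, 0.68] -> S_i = Random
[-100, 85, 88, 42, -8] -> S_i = Random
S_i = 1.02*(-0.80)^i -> [1.02, -0.82, 0.65, -0.52, 0.42]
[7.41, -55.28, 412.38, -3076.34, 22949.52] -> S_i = 7.41*(-7.46)^i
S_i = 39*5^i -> [39, 195, 975, 4875, 24375]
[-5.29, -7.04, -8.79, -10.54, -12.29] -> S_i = -5.29 + -1.75*i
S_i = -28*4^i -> [-28, -112, -448, -1792, -7168]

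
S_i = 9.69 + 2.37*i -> [9.69, 12.06, 14.43, 16.8, 19.17]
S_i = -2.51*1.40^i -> [-2.51, -3.51, -4.92, -6.89, -9.64]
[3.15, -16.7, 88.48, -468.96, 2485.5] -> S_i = 3.15*(-5.30)^i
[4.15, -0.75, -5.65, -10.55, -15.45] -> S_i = 4.15 + -4.90*i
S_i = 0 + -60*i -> [0, -60, -120, -180, -240]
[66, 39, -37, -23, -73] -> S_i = Random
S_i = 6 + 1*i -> [6, 7, 8, 9, 10]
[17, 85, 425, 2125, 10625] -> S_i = 17*5^i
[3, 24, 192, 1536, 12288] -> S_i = 3*8^i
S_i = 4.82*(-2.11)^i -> [4.82, -10.17, 21.46, -45.28, 95.54]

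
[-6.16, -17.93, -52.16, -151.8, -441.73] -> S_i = -6.16*2.91^i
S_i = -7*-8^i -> [-7, 56, -448, 3584, -28672]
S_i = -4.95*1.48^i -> [-4.95, -7.33, -10.84, -16.05, -23.75]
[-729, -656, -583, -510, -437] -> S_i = -729 + 73*i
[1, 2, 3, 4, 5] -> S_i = 1 + 1*i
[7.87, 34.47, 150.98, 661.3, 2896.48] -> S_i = 7.87*4.38^i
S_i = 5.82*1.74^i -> [5.82, 10.13, 17.62, 30.66, 53.35]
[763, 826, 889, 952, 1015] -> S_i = 763 + 63*i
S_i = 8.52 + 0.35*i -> [8.52, 8.87, 9.22, 9.57, 9.92]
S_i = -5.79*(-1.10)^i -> [-5.79, 6.37, -7.01, 7.71, -8.48]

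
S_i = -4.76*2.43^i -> [-4.76, -11.57, -28.11, -68.3, -165.97]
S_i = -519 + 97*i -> [-519, -422, -325, -228, -131]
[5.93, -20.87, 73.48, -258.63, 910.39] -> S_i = 5.93*(-3.52)^i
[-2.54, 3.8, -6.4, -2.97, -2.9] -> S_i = Random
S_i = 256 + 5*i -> [256, 261, 266, 271, 276]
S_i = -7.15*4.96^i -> [-7.15, -35.46, -175.9, -872.47, -4327.46]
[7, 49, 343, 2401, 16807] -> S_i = 7*7^i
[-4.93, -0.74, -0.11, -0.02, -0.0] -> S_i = -4.93*0.15^i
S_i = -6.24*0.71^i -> [-6.24, -4.43, -3.15, -2.23, -1.59]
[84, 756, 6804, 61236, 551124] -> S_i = 84*9^i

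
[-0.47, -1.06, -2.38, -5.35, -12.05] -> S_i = -0.47*2.25^i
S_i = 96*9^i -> [96, 864, 7776, 69984, 629856]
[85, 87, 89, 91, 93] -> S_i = 85 + 2*i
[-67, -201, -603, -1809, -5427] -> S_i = -67*3^i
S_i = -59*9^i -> [-59, -531, -4779, -43011, -387099]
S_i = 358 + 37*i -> [358, 395, 432, 469, 506]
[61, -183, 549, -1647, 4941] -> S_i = 61*-3^i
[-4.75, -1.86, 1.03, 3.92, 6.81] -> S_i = -4.75 + 2.89*i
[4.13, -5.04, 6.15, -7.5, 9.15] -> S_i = 4.13*(-1.22)^i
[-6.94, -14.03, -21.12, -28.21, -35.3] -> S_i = -6.94 + -7.09*i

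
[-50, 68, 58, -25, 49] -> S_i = Random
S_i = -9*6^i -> [-9, -54, -324, -1944, -11664]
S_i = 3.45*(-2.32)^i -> [3.45, -8.0, 18.57, -43.08, 99.95]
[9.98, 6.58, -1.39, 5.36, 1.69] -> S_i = Random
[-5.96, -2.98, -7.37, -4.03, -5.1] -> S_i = Random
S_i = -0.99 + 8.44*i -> [-0.99, 7.45, 15.89, 24.33, 32.77]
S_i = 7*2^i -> [7, 14, 28, 56, 112]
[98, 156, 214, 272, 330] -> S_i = 98 + 58*i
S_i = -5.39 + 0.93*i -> [-5.39, -4.46, -3.53, -2.6, -1.67]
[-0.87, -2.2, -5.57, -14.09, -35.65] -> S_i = -0.87*2.53^i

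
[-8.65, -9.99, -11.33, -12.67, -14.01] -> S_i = -8.65 + -1.34*i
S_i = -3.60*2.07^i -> [-3.6, -7.45, -15.43, -31.93, -66.1]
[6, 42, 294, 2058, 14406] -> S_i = 6*7^i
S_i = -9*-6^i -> [-9, 54, -324, 1944, -11664]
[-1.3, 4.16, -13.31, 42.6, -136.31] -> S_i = -1.30*(-3.20)^i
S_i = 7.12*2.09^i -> [7.12, 14.88, 31.1, 65.0, 135.85]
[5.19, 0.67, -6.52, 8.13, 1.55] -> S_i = Random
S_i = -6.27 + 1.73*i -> [-6.27, -4.54, -2.81, -1.08, 0.65]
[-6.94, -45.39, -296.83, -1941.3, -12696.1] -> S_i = -6.94*6.54^i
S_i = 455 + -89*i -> [455, 366, 277, 188, 99]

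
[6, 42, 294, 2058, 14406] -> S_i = 6*7^i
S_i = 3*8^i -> [3, 24, 192, 1536, 12288]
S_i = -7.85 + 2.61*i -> [-7.85, -5.24, -2.63, -0.02, 2.59]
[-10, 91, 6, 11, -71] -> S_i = Random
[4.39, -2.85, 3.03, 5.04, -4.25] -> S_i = Random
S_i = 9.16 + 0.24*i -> [9.16, 9.4, 9.64, 9.88, 10.12]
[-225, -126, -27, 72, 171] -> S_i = -225 + 99*i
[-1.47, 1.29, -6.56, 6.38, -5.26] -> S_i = Random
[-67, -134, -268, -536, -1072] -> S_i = -67*2^i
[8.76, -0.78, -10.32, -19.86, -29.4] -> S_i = 8.76 + -9.54*i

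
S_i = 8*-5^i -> [8, -40, 200, -1000, 5000]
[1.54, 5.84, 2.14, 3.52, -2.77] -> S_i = Random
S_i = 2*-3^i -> [2, -6, 18, -54, 162]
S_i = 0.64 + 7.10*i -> [0.64, 7.74, 14.84, 21.94, 29.04]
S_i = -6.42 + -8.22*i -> [-6.42, -14.64, -22.86, -31.08, -39.3]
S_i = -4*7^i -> [-4, -28, -196, -1372, -9604]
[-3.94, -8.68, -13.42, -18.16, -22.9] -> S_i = -3.94 + -4.74*i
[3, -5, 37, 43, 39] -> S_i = Random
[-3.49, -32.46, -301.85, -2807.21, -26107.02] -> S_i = -3.49*9.30^i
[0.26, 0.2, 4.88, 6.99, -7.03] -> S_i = Random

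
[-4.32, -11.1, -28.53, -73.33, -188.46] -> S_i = -4.32*2.57^i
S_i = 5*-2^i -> [5, -10, 20, -40, 80]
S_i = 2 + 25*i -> [2, 27, 52, 77, 102]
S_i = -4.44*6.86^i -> [-4.44, -30.46, -208.94, -1433.36, -9832.85]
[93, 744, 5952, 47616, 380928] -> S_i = 93*8^i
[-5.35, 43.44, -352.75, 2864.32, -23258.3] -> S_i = -5.35*(-8.12)^i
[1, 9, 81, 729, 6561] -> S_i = 1*9^i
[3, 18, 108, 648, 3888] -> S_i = 3*6^i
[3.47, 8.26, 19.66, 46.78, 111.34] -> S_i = 3.47*2.38^i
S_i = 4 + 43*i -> [4, 47, 90, 133, 176]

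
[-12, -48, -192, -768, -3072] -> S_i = -12*4^i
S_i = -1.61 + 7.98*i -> [-1.61, 6.37, 14.35, 22.33, 30.31]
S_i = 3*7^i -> [3, 21, 147, 1029, 7203]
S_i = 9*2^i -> [9, 18, 36, 72, 144]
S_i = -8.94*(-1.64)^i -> [-8.94, 14.66, -24.05, 39.43, -64.67]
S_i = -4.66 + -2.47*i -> [-4.66, -7.13, -9.6, -12.07, -14.54]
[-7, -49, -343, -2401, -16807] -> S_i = -7*7^i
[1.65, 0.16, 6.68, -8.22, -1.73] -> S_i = Random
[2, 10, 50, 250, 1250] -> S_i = 2*5^i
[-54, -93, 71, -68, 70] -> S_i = Random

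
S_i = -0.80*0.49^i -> [-0.8, -0.39, -0.19, -0.09, -0.05]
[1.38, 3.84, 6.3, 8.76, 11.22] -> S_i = 1.38 + 2.46*i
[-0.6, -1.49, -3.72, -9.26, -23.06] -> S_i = -0.60*2.49^i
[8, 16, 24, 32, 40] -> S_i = 8 + 8*i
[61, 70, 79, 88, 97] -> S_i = 61 + 9*i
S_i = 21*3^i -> [21, 63, 189, 567, 1701]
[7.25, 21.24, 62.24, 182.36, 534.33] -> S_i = 7.25*2.93^i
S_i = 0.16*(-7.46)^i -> [0.16, -1.19, 8.9, -66.43, 495.54]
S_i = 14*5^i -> [14, 70, 350, 1750, 8750]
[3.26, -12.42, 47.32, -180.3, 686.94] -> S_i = 3.26*(-3.81)^i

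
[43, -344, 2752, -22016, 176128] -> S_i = 43*-8^i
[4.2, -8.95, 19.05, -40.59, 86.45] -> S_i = 4.20*(-2.13)^i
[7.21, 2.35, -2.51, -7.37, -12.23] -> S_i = 7.21 + -4.86*i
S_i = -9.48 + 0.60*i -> [-9.48, -8.88, -8.28, -7.68, -7.08]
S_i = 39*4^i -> [39, 156, 624, 2496, 9984]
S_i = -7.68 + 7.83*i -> [-7.68, 0.15, 7.98, 15.81, 23.64]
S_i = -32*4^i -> [-32, -128, -512, -2048, -8192]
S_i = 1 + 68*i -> [1, 69, 137, 205, 273]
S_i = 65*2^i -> [65, 130, 260, 520, 1040]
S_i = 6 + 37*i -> [6, 43, 80, 117, 154]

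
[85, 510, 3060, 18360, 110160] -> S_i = 85*6^i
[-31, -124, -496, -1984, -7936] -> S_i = -31*4^i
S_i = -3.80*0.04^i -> [-3.8, -0.15, -0.01, -0.0, -0.0]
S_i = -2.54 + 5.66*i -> [-2.54, 3.12, 8.78, 14.44, 20.1]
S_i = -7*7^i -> [-7, -49, -343, -2401, -16807]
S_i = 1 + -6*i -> [1, -5, -11, -17, -23]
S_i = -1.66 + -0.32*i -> [-1.66, -1.98, -2.3, -2.62, -2.94]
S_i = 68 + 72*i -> [68, 140, 212, 284, 356]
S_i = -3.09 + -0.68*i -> [-3.09, -3.77, -4.45, -5.13, -5.81]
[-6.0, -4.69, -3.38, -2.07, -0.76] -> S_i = -6.00 + 1.31*i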